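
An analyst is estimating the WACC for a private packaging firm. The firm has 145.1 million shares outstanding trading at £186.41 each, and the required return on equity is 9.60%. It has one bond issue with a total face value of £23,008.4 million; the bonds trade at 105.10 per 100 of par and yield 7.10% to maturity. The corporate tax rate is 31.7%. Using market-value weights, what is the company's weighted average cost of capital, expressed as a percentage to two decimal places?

7.36%

Market value of equity E = 186.41 × 145.1m = 27048.091m. Market value of debt D = 23008.4m × 105.1/100 = 24181.8284m.
Total capital V = 27048.091 + 24181.8284 = 51229.9194.
Equity: weight = 27048.091/51229.9194 = 0.5280; cost = 9.6%.
Bonds outstanding: weight = 24181.8284/51229.9194 = 0.4720; after-tax cost = 7.1% × (1 − 31.7%) = 4.8493%.
WACC = 0.5280 × 9.6000% + 0.4720 × 4.8493% = 7.3575%.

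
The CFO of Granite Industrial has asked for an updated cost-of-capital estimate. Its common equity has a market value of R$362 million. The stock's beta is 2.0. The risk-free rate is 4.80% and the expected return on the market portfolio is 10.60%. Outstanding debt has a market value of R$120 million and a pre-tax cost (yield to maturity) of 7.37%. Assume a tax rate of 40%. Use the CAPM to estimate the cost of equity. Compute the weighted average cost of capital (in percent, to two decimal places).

Market risk premium = 10.6% − 4.8% = 5.8%.
Cost of equity via CAPM: Re = 4.8% + 2.0 × 5.8% = 16.4000%.
Total capital V = 362 + 120 = 482.
Equity: weight = 362/482 = 0.7510; cost = 16.4%.
Debt: weight = 120/482 = 0.2490; after-tax cost = 7.37% × (1 − 40%) = 4.4220%.
WACC = 0.7510 × 16.4000% + 0.2490 × 4.4220% = 13.4179%.

13.42%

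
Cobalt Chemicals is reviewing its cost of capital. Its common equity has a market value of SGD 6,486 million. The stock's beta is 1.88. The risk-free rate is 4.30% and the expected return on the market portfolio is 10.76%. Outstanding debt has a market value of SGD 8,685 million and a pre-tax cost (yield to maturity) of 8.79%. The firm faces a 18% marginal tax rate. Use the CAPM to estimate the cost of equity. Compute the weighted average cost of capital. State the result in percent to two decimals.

Market risk premium = 10.76% − 4.3% = 6.46%.
Cost of equity via CAPM: Re = 4.3% + 1.88 × 6.46% = 16.4448%.
Total capital V = 6486 + 8685 = 15171.
Equity: weight = 6486/15171 = 0.4275; cost = 16.4448%.
Debt: weight = 8685/15171 = 0.5725; after-tax cost = 8.79% × (1 − 18%) = 7.2078%.
WACC = 0.4275 × 16.4448% + 0.5725 × 7.2078% = 11.1569%.

11.16%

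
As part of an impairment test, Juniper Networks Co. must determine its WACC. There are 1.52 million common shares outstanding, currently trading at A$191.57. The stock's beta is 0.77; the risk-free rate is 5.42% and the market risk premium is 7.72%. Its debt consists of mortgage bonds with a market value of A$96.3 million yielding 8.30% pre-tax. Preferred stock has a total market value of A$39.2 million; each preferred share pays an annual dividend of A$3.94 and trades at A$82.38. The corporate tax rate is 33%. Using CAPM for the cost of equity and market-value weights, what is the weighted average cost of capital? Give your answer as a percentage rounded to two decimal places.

Cost of equity via CAPM: Re = 5.42% + 0.77 × 7.72% = 11.3644%.
Cost of preferred: Rp = 3.94 / 82.38 = 4.7827%.
Market value of equity E = 191.57 × 1.52m = 291.1864m.
Total capital V = 291.1864 + 39.2 + 96.3 = 426.6864.
Equity: weight = 291.1864/426.6864 = 0.6824; cost = 11.3644%.
Preferred: weight = 39.2/426.6864 = 0.0919; cost = 4.7827%.
Mortgage bonds: weight = 96.3/426.6864 = 0.2257; after-tax cost = 8.3% × (1 − 33%) = 5.5610%.
WACC = 0.6824 × 11.3644% + 0.0919 × 4.7827% + 0.2257 × 5.5610% = 9.4499%.

9.45%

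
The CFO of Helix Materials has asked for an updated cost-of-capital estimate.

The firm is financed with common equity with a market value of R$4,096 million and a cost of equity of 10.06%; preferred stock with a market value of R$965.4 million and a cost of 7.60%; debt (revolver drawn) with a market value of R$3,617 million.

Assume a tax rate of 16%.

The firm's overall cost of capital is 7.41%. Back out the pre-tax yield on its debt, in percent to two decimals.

5.19%

Total capital V = 4096 + 965.4 + 3617 = 8678.4.
Equity weight = 4096/8678.4 = 0.4720.
Preferred weight = 965.4/8678.4 = 0.1112.
Revolver drawn weight = 3617/8678.4 = 0.4168.
Equity contribution = 0.4720 × 10.06% = 4.7481%.
Preferred contribution = 0.1112 × 7.6% = 0.8454%.
Remaining for debt = 7.41% − 5.5935% = 1.8165%.
Rd × (1 − 16%) × 0.4168 = 1.8165%  ⇒  Rd = 5.1885%.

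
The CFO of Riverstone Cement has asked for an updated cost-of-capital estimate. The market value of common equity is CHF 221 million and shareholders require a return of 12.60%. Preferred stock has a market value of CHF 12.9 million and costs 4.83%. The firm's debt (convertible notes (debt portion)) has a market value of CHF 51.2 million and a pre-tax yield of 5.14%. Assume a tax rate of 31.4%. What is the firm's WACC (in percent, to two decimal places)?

10.62%

Total capital V = 221 + 12.9 + 51.2 = 285.1.
Equity: weight = 221/285.1 = 0.7752; cost = 12.6%.
Preferred: weight = 12.9/285.1 = 0.0452; cost = 4.83%.
Convertible notes (debt portion): weight = 51.2/285.1 = 0.1796; after-tax cost = 5.14% × (1 − 31.4%) = 3.5260%.
WACC = 0.7752 × 12.6000% + 0.0452 × 4.8300% + 0.1796 × 3.5260% = 10.6189%.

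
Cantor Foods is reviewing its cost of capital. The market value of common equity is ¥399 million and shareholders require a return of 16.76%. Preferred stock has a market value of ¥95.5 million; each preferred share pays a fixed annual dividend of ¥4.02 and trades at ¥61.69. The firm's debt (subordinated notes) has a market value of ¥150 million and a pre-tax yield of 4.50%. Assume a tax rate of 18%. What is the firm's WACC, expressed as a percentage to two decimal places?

Cost of preferred: Rp = 4.02 / 61.69 = 6.5165%.
Total capital V = 399 + 95.5 + 150 = 644.5.
Equity: weight = 399/644.5 = 0.6191; cost = 16.76%.
Preferred: weight = 95.5/644.5 = 0.1482; cost = 6.5165%.
Subordinated notes: weight = 150/644.5 = 0.2327; after-tax cost = 4.5% × (1 − 18%) = 3.6900%.
WACC = 0.6191 × 16.7600% + 0.1482 × 6.5165% + 0.2327 × 3.6900% = 12.2003%.

12.20%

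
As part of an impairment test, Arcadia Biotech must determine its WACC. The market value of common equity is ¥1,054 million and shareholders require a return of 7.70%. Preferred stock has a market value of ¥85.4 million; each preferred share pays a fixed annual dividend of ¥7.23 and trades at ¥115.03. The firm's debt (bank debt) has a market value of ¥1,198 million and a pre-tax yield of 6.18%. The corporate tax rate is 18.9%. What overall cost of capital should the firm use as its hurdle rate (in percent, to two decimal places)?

Cost of preferred: Rp = 7.23 / 115.03 = 6.2853%.
Total capital V = 1054 + 85.4 + 1198 = 2337.4.
Equity: weight = 1054/2337.4 = 0.4509; cost = 7.7%.
Preferred: weight = 85.4/2337.4 = 0.0365; cost = 6.2853%.
Bank debt: weight = 1198/2337.4 = 0.5125; after-tax cost = 6.18% × (1 − 18.9%) = 5.0120%.
WACC = 0.4509 × 7.7000% + 0.0365 × 6.2853% + 0.5125 × 5.0120% = 6.2706%.

6.27%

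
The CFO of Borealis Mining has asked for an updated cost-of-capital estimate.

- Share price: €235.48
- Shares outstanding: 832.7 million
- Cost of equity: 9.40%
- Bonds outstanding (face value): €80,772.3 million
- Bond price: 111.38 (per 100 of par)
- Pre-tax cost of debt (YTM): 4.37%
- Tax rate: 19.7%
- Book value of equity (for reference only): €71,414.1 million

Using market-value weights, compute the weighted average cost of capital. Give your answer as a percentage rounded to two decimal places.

7.55%

Market value of equity E = 235.48 × 832.7m = 196084.196m. Market value of debt D = 80772.3m × 111.38/100 = 89964.18774m.
Total capital V = 196084.196 + 89964.18774 = 286048.38374.
Equity: weight = 196084.196/286048.38374 = 0.6855; cost = 9.4%.
Bonds outstanding: weight = 89964.18774/286048.38374 = 0.3145; after-tax cost = 4.37% × (1 − 19.7%) = 3.5091%.
WACC = 0.6855 × 9.4000% + 0.3145 × 3.5091% = 7.5473%.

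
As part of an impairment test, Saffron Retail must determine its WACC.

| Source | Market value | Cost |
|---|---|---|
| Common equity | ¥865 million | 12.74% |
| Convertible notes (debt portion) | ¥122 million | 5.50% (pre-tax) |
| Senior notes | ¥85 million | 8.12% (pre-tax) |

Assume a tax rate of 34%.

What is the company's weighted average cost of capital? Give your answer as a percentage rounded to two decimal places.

11.12%

Total capital V = 865 + 122 + 85 = 1072.
Equity: weight = 865/1072 = 0.8069; cost = 12.74%.
Convertible notes (debt portion): weight = 122/1072 = 0.1138; after-tax cost = 5.5% × (1 − 34%) = 3.6300%.
Senior notes: weight = 85/1072 = 0.0793; after-tax cost = 8.12% × (1 − 34%) = 5.3592%.
WACC = 0.8069 × 12.7400% + 0.1138 × 3.6300% + 0.0793 × 5.3592% = 11.1180%.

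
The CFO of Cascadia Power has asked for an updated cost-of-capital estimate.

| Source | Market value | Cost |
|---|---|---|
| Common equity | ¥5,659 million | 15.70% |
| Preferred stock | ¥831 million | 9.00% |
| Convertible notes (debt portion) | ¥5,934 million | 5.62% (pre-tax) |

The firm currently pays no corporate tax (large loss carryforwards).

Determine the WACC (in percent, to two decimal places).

10.44%

Total capital V = 5659 + 831 + 5934 = 12424.
Equity: weight = 5659/12424 = 0.4555; cost = 15.7%.
Preferred: weight = 831/12424 = 0.0669; cost = 9%.
Convertible notes (debt portion): weight = 5934/12424 = 0.4776; after-tax cost = 5.62% × (1 − 0%) = 5.6200%.
WACC = 0.4555 × 15.7000% + 0.0669 × 9.0000% + 0.4776 × 5.6200% = 10.4374%.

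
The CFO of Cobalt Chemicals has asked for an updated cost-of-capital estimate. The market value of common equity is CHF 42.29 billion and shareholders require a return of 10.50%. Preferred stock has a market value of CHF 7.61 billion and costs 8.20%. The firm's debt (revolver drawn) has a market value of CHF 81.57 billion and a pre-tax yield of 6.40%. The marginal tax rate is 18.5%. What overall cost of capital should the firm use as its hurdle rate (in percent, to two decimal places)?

7.09%

Total capital V = 42.29 + 7.61 + 81.57 = 131.47.
Equity: weight = 42.29/131.47 = 0.3217; cost = 10.5%.
Preferred: weight = 7.61/131.47 = 0.0579; cost = 8.2%.
Revolver drawn: weight = 81.57/131.47 = 0.6204; after-tax cost = 6.4% × (1 − 18.5%) = 5.2160%.
WACC = 0.3217 × 10.5000% + 0.0579 × 8.2000% + 0.6204 × 5.2160% = 7.0884%.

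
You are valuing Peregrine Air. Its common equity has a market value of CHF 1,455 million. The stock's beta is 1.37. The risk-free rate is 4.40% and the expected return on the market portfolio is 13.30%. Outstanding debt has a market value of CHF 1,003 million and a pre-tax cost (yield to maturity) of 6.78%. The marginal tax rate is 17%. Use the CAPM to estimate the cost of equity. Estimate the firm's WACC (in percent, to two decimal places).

Market risk premium = 13.3% − 4.4% = 8.9%.
Cost of equity via CAPM: Re = 4.4% + 1.37 × 8.9% = 16.5930%.
Total capital V = 1455 + 1003 = 2458.
Equity: weight = 1455/2458 = 0.5919; cost = 16.593%.
Debt: weight = 1003/2458 = 0.4081; after-tax cost = 6.78% × (1 − 17%) = 5.6274%.
WACC = 0.5919 × 16.5930% + 0.4081 × 5.6274% = 12.1184%.

12.12%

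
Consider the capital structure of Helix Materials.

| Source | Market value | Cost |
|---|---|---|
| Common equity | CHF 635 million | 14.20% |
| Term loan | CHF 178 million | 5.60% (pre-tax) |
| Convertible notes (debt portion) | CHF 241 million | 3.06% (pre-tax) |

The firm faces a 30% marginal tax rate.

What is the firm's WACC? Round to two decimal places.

9.71%

Total capital V = 635 + 178 + 241 = 1054.
Equity: weight = 635/1054 = 0.6025; cost = 14.2%.
Term loan: weight = 178/1054 = 0.1689; after-tax cost = 5.6% × (1 − 30%) = 3.9200%.
Convertible notes (debt portion): weight = 241/1054 = 0.2287; after-tax cost = 3.06% × (1 − 30%) = 2.1420%.
WACC = 0.6025 × 14.2000% + 0.1689 × 3.9200% + 0.2287 × 2.1420% = 9.7068%.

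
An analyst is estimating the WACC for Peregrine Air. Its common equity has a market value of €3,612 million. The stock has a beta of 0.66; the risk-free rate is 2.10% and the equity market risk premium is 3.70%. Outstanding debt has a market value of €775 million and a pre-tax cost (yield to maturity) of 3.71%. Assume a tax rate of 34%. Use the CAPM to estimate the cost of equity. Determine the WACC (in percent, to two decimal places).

Cost of equity via CAPM: Re = 2.1% + 0.66 × 3.7% = 4.5420%.
Total capital V = 3612 + 775 = 4387.
Equity: weight = 3612/4387 = 0.8233; cost = 4.542%.
Debt: weight = 775/4387 = 0.1767; after-tax cost = 3.71% × (1 − 34%) = 2.4486%.
WACC = 0.8233 × 4.5420% + 0.1767 × 2.4486% = 4.1722%.

4.17%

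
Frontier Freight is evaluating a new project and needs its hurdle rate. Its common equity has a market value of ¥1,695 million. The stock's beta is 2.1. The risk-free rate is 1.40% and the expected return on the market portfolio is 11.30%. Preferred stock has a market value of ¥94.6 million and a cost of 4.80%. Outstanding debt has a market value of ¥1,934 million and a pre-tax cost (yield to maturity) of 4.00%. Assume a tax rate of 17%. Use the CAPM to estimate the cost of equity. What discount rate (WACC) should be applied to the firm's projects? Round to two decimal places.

Market risk premium = 11.3% − 1.4% = 9.9%.
Cost of equity via CAPM: Re = 1.4% + 2.1 × 9.9% = 22.1900%.
Total capital V = 1695 + 94.6 + 1934 = 3723.6.
Equity: weight = 1695/3723.6 = 0.4552; cost = 22.19%.
Preferred: weight = 94.6/3723.6 = 0.0254; cost = 4.8%.
Debt: weight = 1934/3723.6 = 0.5194; after-tax cost = 4% × (1 − 17%) = 3.3200%.
WACC = 0.4552 × 22.1900% + 0.0254 × 4.8000% + 0.5194 × 3.3200% = 11.9473%.

11.95%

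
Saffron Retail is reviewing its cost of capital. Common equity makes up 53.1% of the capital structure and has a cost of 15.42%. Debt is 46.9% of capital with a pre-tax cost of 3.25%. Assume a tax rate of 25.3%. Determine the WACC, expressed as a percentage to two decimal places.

9.33%

After-tax cost of debt = 3.25% × (1 − 25.3%) = 2.4278%.
WACC = 0.531 × 15.4200% + 0.469 × 2.4278% = 9.3266%.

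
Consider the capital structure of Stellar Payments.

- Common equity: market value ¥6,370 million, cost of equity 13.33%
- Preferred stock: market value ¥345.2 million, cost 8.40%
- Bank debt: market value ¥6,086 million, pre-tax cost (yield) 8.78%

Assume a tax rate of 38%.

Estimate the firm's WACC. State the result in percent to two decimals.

Total capital V = 6370 + 345.2 + 6086 = 12801.2.
Equity: weight = 6370/12801.2 = 0.4976; cost = 13.33%.
Preferred: weight = 345.2/12801.2 = 0.0270; cost = 8.4%.
Bank debt: weight = 6086/12801.2 = 0.4754; after-tax cost = 8.78% × (1 − 38%) = 5.4436%.
WACC = 0.4976 × 13.3300% + 0.0270 × 8.4000% + 0.4754 × 5.4436% = 9.4477%.

9.45%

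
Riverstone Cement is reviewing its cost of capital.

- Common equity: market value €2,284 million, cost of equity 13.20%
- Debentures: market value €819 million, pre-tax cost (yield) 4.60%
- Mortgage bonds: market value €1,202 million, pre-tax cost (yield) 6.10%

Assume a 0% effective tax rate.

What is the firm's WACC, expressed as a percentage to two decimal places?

9.58%

Total capital V = 2284 + 819 + 1202 = 4305.
Equity: weight = 2284/4305 = 0.5305; cost = 13.2%.
Debentures: weight = 819/4305 = 0.1902; after-tax cost = 4.6% × (1 − 0%) = 4.6000%.
Mortgage bonds: weight = 1202/4305 = 0.2792; after-tax cost = 6.1% × (1 − 0%) = 6.1000%.
WACC = 0.5305 × 13.2000% + 0.1902 × 4.6000% + 0.2792 × 6.1000% = 9.5815%.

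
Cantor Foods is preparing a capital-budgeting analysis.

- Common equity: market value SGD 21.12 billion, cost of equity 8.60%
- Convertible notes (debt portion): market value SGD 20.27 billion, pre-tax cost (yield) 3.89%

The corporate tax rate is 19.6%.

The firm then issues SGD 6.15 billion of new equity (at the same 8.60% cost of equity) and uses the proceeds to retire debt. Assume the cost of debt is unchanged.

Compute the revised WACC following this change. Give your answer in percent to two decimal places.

6.73%

After the change:
Total capital V = 27.27 + 14.12 = 41.39.
Equity: weight = 27.27/41.39 = 0.6589; cost = 8.6%.
Convertible notes (debt portion): weight = 14.12/41.39 = 0.3411; after-tax cost = 3.89% × (1 − 19.6%) = 3.1276%.
WACC = 0.6589 × 8.6000% + 0.3411 × 3.1276% = 6.7331%.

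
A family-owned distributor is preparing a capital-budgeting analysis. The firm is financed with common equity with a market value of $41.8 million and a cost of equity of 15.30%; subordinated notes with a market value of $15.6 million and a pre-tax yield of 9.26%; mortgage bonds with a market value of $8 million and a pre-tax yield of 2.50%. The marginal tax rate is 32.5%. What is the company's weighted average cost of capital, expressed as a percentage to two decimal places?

Total capital V = 41.8 + 15.6 + 8 = 65.4.
Equity: weight = 41.8/65.4 = 0.6391; cost = 15.3%.
Subordinated notes: weight = 15.6/65.4 = 0.2385; after-tax cost = 9.26% × (1 − 32.5%) = 6.2505%.
Mortgage bonds: weight = 8/65.4 = 0.1223; after-tax cost = 2.5% × (1 − 32.5%) = 1.6875%.
WACC = 0.6391 × 15.3000% + 0.2385 × 6.2505% + 0.1223 × 1.6875% = 11.4763%.

11.48%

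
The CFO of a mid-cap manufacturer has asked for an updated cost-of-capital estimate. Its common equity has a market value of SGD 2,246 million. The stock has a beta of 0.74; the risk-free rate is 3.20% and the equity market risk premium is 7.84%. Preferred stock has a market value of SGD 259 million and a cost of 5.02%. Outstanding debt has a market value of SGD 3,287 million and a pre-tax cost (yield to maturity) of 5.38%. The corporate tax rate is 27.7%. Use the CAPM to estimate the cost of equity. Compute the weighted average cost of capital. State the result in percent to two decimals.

Cost of equity via CAPM: Re = 3.2% + 0.74 × 7.84% = 9.0016%.
Total capital V = 2246 + 259 + 3287 = 5792.
Equity: weight = 2246/5792 = 0.3878; cost = 9.0016%.
Preferred: weight = 259/5792 = 0.0447; cost = 5.02%.
Debt: weight = 3287/5792 = 0.5675; after-tax cost = 5.38% × (1 − 27.7%) = 3.8897%.
WACC = 0.3878 × 9.0016% + 0.0447 × 5.0200% + 0.5675 × 3.8897% = 5.9225%.

5.92%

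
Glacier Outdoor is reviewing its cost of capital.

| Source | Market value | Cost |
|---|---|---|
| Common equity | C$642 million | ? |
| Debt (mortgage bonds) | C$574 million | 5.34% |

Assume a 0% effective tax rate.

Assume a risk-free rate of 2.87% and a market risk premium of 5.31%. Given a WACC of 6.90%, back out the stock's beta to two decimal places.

1.02

Total capital V = 642 + 574 = 1216.
Equity weight = 642/1216 = 0.5280.
Mortgage bonds weight = 574/1216 = 0.4720.
Debt contribution = 0.4720 × 5.34% × (1 − 0%) = 2.5207%.
Required equity contribution = 6.9% − 2.5207% = 4.3793%  ⇒  Re = 8.2948%.
CAPM: 8.2948% = 2.87% + β × 5.31%  ⇒  β = 1.0216.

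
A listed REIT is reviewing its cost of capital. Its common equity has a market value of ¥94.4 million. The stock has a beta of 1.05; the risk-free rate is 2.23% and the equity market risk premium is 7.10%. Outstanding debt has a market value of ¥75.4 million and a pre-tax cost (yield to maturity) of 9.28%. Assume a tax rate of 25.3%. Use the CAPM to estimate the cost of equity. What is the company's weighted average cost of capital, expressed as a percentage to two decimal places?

8.46%

Cost of equity via CAPM: Re = 2.23% + 1.05 × 7.1% = 9.6850%.
Total capital V = 94.4 + 75.4 = 169.8.
Equity: weight = 94.4/169.8 = 0.5559; cost = 9.685%.
Debt: weight = 75.4/169.8 = 0.4441; after-tax cost = 9.28% × (1 − 25.3%) = 6.9322%.
WACC = 0.5559 × 9.6850% + 0.4441 × 6.9322% = 8.4626%.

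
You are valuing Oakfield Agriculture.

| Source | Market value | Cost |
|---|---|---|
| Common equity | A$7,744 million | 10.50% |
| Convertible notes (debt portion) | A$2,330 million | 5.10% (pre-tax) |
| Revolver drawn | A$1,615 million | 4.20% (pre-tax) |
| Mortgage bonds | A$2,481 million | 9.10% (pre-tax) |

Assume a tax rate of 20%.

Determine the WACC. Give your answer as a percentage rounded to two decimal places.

8.07%

Total capital V = 7744 + 2330 + 1615 + 2481 = 14170.
Equity: weight = 7744/14170 = 0.5465; cost = 10.5%.
Convertible notes (debt portion): weight = 2330/14170 = 0.1644; after-tax cost = 5.1% × (1 − 20%) = 4.0800%.
Revolver drawn: weight = 1615/14170 = 0.1140; after-tax cost = 4.2% × (1 − 20%) = 3.3600%.
Mortgage bonds: weight = 2481/14170 = 0.1751; after-tax cost = 9.1% × (1 − 20%) = 7.2800%.
WACC = 0.5465 × 10.5000% + 0.1644 × 4.0800% + 0.1140 × 3.3600% + 0.1751 × 7.2800% = 8.0668%.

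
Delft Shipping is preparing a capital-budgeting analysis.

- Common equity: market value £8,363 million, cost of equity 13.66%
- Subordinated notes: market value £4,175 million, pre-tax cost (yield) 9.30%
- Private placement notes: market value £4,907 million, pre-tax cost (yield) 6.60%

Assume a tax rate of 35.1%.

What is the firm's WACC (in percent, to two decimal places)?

9.20%

Total capital V = 8363 + 4175 + 4907 = 17445.
Equity: weight = 8363/17445 = 0.4794; cost = 13.66%.
Subordinated notes: weight = 4175/17445 = 0.2393; after-tax cost = 9.3% × (1 − 35.1%) = 6.0357%.
Private placement notes: weight = 4907/17445 = 0.2813; after-tax cost = 6.6% × (1 − 35.1%) = 4.2834%.
WACC = 0.4794 × 13.6600% + 0.2393 × 6.0357% + 0.2813 × 4.2834% = 9.1978%.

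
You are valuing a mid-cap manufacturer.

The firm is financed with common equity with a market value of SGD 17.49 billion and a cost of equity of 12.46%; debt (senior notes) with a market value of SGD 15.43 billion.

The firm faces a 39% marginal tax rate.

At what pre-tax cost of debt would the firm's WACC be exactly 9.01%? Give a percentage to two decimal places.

Total capital V = 17.49 + 15.43 = 32.92.
Equity weight = 17.49/32.92 = 0.5313.
Senior notes weight = 15.43/32.92 = 0.4687.
Equity contribution = 0.5313 × 12.46% = 6.6198%.
Remaining for debt = 9.01% − 6.6198% = 2.3902%.
Rd × (1 − 39%) × 0.4687 = 2.3902%  ⇒  Rd = 8.3597%.

8.36%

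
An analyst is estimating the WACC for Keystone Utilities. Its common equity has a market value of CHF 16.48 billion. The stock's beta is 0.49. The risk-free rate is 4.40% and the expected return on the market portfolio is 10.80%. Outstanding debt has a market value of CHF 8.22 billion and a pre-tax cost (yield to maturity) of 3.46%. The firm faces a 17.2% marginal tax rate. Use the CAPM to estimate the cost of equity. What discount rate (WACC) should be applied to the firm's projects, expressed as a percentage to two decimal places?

5.98%

Market risk premium = 10.8% − 4.4% = 6.4%.
Cost of equity via CAPM: Re = 4.4% + 0.49 × 6.4% = 7.5360%.
Total capital V = 16.48 + 8.22 = 24.7.
Equity: weight = 16.48/24.7 = 0.6672; cost = 7.536%.
Debt: weight = 8.22/24.7 = 0.3328; after-tax cost = 3.46% × (1 − 17.2%) = 2.8649%.
WACC = 0.6672 × 7.5360% + 0.3328 × 2.8649% = 5.9815%.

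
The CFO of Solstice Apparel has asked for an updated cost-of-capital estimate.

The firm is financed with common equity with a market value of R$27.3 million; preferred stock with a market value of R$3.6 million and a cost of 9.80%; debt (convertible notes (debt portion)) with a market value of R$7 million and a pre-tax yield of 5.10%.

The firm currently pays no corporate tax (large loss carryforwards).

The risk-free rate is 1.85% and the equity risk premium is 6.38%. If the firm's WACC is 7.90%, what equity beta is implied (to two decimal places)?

Total capital V = 27.3 + 3.6 + 7 = 37.9.
Equity weight = 27.3/37.9 = 0.7203.
Preferred weight = 3.6/37.9 = 0.0950.
Convertible notes (debt portion) weight = 7/37.9 = 0.1847.
Debt contribution = 0.1847 × 5.1% × (1 − 0%) = 0.9420%.
Preferred contribution = 0.0950 × 9.8% = 0.9309%.
Required equity contribution = 7.9% − 1.8728% = 6.0272%  ⇒  Re = 8.3674%.
CAPM: 8.3674% = 1.85% + β × 6.38%  ⇒  β = 1.0215.

1.02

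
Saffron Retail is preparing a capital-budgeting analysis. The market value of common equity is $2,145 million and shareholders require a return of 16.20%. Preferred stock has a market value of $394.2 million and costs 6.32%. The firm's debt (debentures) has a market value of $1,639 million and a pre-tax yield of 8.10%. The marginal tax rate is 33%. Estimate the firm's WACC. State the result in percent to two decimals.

11.04%

Total capital V = 2145 + 394.2 + 1639 = 4178.2.
Equity: weight = 2145/4178.2 = 0.5134; cost = 16.2%.
Preferred: weight = 394.2/4178.2 = 0.0943; cost = 6.32%.
Debentures: weight = 1639/4178.2 = 0.3923; after-tax cost = 8.1% × (1 − 33%) = 5.4270%.
WACC = 0.5134 × 16.2000% + 0.0943 × 6.3200% + 0.3923 × 5.4270% = 11.0419%.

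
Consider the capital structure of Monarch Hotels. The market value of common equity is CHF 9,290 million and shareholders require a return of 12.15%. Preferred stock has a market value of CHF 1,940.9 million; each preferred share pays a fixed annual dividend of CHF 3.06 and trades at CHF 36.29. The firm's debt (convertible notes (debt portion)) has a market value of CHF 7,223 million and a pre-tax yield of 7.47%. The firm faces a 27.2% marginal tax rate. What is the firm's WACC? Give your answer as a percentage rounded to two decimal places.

Cost of preferred: Rp = 3.06 / 36.29 = 8.4321%.
Total capital V = 9290 + 1940.9 + 7223 = 18453.9.
Equity: weight = 9290/18453.9 = 0.5034; cost = 12.15%.
Preferred: weight = 1940.9/18453.9 = 0.1052; cost = 8.4321%.
Convertible notes (debt portion): weight = 7223/18453.9 = 0.3914; after-tax cost = 7.47% × (1 − 27.2%) = 5.4382%.
WACC = 0.5034 × 12.1500% + 0.1052 × 8.4321% + 0.3914 × 5.4382% = 9.1319%.

9.13%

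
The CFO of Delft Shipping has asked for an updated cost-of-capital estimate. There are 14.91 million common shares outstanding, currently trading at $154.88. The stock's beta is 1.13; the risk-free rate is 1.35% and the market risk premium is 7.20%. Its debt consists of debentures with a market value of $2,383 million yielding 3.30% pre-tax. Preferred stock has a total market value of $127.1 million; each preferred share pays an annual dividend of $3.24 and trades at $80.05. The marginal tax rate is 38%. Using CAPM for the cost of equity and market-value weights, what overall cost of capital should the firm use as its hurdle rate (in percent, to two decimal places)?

5.66%

Cost of equity via CAPM: Re = 1.35% + 1.13 × 7.2% = 9.4860%.
Cost of preferred: Rp = 3.24 / 80.05 = 4.0475%.
Market value of equity E = 154.88 × 14.91m = 2309.2608m.
Total capital V = 2309.2608 + 127.1 + 2383 = 4819.3608.
Equity: weight = 2309.2608/4819.3608 = 0.4792; cost = 9.486%.
Preferred: weight = 127.1/4819.3608 = 0.0264; cost = 4.0475%.
Debentures: weight = 2383/4819.3608 = 0.4945; after-tax cost = 3.3% × (1 − 38%) = 2.0460%.
WACC = 0.4792 × 9.4860% + 0.0264 × 4.0475% + 0.4945 × 2.0460% = 5.6638%.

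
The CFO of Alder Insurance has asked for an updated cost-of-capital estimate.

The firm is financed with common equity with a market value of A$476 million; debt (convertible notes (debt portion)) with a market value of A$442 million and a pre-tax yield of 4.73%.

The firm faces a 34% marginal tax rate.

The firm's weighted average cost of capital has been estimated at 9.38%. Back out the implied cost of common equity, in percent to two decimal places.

15.19%

Total capital V = 476 + 442 = 918.
Equity weight = 476/918 = 0.5185.
Convertible notes (debt portion) weight = 442/918 = 0.4815.
Debt contribution = 0.4815 × 4.73% × (1 − 34%) = 1.5031%.
Required equity contribution = 9.38% − 1.5031% = 7.8769%.
Re = 7.8769% / 0.5185 = 15.1912%.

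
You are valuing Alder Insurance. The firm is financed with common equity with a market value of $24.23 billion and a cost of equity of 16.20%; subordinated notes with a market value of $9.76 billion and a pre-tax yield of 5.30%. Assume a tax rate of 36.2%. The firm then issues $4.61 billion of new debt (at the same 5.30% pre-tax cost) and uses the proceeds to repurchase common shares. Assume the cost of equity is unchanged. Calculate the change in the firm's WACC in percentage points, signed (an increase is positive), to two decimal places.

Current WACC:
Total capital V = 24.23 + 9.76 = 33.99.
Equity: weight = 24.23/33.99 = 0.7129; cost = 16.2%.
Subordinated notes: weight = 9.76/33.99 = 0.2871; after-tax cost = 5.3% × (1 − 36.2%) = 3.3814%.
WACC = 0.7129 × 16.2000% + 0.2871 × 3.3814% = 12.5192%.
After the change:
Total capital V = 19.62 + 14.37 = 33.99.
Equity: weight = 19.62/33.99 = 0.5772; cost = 16.2%.
Subordinated notes: weight = 14.37/33.99 = 0.4228; after-tax cost = 5.3% × (1 − 36.2%) = 3.3814%.
WACC = 0.5772 × 16.2000% + 0.4228 × 3.3814% = 10.7807%.
Change in WACC = 10.7807% − 12.5192% = -1.7386 pp.

-1.74 pp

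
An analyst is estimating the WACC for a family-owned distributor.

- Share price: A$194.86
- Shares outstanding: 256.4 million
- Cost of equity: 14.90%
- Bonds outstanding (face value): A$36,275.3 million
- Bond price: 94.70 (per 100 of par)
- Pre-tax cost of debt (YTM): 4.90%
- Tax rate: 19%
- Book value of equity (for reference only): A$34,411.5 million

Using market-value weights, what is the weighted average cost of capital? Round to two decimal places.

Market value of equity E = 194.86 × 256.4m = 49962.104m. Market value of debt D = 36275.3m × 94.7/100 = 34352.7091m.
Total capital V = 49962.104 + 34352.7091 = 84314.8131.
Equity: weight = 49962.104/84314.8131 = 0.5926; cost = 14.9%.
Bonds outstanding: weight = 34352.7091/84314.8131 = 0.4074; after-tax cost = 4.9% × (1 − 19%) = 3.9690%.
WACC = 0.5926 × 14.9000% + 0.4074 × 3.9690% = 10.4463%.

10.45%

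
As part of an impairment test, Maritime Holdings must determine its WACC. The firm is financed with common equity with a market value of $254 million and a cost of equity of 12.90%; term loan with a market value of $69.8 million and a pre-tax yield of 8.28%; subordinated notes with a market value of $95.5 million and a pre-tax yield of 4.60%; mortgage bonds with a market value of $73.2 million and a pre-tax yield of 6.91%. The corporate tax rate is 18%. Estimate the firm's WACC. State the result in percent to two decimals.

9.19%

Total capital V = 254 + 69.8 + 95.5 + 73.2 = 492.5.
Equity: weight = 254/492.5 = 0.5157; cost = 12.9%.
Term loan: weight = 69.8/492.5 = 0.1417; after-tax cost = 8.28% × (1 − 18%) = 6.7896%.
Subordinated notes: weight = 95.5/492.5 = 0.1939; after-tax cost = 4.6% × (1 − 18%) = 3.7720%.
Mortgage bonds: weight = 73.2/492.5 = 0.1486; after-tax cost = 6.91% × (1 − 18%) = 5.6662%.
WACC = 0.5157 × 12.9000% + 0.1417 × 6.7896% + 0.1939 × 3.7720% + 0.1486 × 5.6662% = 9.1888%.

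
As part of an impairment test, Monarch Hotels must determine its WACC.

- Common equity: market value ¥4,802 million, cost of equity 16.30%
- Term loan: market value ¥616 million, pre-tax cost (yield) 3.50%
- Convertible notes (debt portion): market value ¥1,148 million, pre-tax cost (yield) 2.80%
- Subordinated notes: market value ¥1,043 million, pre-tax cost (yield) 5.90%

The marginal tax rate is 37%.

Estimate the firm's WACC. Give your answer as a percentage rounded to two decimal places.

11.24%

Total capital V = 4802 + 616 + 1148 + 1043 = 7609.
Equity: weight = 4802/7609 = 0.6311; cost = 16.3%.
Term loan: weight = 616/7609 = 0.0810; after-tax cost = 3.5% × (1 − 37%) = 2.2050%.
Convertible notes (debt portion): weight = 1148/7609 = 0.1509; after-tax cost = 2.8% × (1 − 37%) = 1.7640%.
Subordinated notes: weight = 1043/7609 = 0.1371; after-tax cost = 5.9% × (1 − 37%) = 3.7170%.
WACC = 0.6311 × 16.3000% + 0.0810 × 2.2050% + 0.1509 × 1.7640% + 0.1371 × 3.7170% = 11.2410%.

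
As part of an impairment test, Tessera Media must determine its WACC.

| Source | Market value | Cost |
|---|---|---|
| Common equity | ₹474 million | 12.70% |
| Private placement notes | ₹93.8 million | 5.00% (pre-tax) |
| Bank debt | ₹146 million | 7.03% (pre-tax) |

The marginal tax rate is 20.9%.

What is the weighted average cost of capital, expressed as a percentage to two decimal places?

Total capital V = 474 + 93.8 + 146 = 713.8.
Equity: weight = 474/713.8 = 0.6641; cost = 12.7%.
Private placement notes: weight = 93.8/713.8 = 0.1314; after-tax cost = 5% × (1 − 20.9%) = 3.9550%.
Bank debt: weight = 146/713.8 = 0.2045; after-tax cost = 7.03% × (1 − 20.9%) = 5.5607%.
WACC = 0.6641 × 12.7000% + 0.1314 × 3.9550% + 0.2045 × 5.5607% = 10.0906%.

10.09%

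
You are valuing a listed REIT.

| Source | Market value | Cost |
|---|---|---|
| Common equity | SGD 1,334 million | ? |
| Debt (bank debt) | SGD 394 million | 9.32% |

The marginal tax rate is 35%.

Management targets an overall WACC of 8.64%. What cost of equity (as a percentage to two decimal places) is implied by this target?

Total capital V = 1334 + 394 = 1728.
Equity weight = 1334/1728 = 0.7720.
Bank debt weight = 394/1728 = 0.2280.
Debt contribution = 0.2280 × 9.32% × (1 − 35%) = 1.3813%.
Required equity contribution = 8.64% − 1.3813% = 7.2587%.
Re = 7.2587% / 0.7720 = 9.4026%.

9.40%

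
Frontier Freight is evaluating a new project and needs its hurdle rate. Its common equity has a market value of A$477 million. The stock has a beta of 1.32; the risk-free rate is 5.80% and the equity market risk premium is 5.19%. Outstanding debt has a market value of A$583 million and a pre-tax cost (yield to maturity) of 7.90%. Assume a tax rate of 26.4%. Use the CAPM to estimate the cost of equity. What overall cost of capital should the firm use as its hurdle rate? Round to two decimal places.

Cost of equity via CAPM: Re = 5.8% + 1.32 × 5.19% = 12.6508%.
Total capital V = 477 + 583 = 1060.
Equity: weight = 477/1060 = 0.4500; cost = 12.6508%.
Debt: weight = 583/1060 = 0.5500; after-tax cost = 7.9% × (1 − 26.4%) = 5.8144%.
WACC = 0.4500 × 12.6508% + 0.5500 × 5.8144% = 8.8908%.

8.89%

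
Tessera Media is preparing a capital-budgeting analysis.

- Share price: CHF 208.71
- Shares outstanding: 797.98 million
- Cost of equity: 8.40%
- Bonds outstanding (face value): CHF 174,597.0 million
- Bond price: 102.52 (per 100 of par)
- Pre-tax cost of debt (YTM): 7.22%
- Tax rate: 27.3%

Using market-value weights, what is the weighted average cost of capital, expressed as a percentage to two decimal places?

6.77%

Market value of equity E = 208.71 × 797.98m = 166546.4058m. Market value of debt D = 174597m × 102.52/100 = 178996.8444m.
Total capital V = 166546.4058 + 178996.8444 = 345543.2502.
Equity: weight = 166546.4058/345543.2502 = 0.4820; cost = 8.4%.
Bonds outstanding: weight = 178996.8444/345543.2502 = 0.5180; after-tax cost = 7.22% × (1 − 27.3%) = 5.2489%.
WACC = 0.4820 × 8.4000% + 0.5180 × 5.2489% = 6.7677%.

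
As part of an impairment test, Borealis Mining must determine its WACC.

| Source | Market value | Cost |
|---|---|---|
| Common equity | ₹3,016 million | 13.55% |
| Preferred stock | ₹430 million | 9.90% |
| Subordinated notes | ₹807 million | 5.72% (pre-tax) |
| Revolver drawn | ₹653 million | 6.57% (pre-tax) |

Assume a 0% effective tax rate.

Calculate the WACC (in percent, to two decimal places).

Total capital V = 3016 + 430 + 807 + 653 = 4906.
Equity: weight = 3016/4906 = 0.6148; cost = 13.55%.
Preferred: weight = 430/4906 = 0.0876; cost = 9.9%.
Subordinated notes: weight = 807/4906 = 0.1645; after-tax cost = 5.72% × (1 − 0%) = 5.7200%.
Revolver drawn: weight = 653/4906 = 0.1331; after-tax cost = 6.57% × (1 − 0%) = 6.5700%.
WACC = 0.6148 × 13.5500% + 0.0876 × 9.9000% + 0.1645 × 5.7200% + 0.1331 × 6.5700% = 11.0131%.

11.01%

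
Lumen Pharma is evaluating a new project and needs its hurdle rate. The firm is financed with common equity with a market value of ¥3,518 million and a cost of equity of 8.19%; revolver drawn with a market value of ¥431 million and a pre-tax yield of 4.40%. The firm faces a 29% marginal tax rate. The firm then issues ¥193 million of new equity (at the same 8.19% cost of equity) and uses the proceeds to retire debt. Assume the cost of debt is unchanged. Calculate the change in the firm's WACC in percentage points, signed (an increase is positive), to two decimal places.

+0.25 pp

Current WACC:
Total capital V = 3518 + 431 = 3949.
Equity: weight = 3518/3949 = 0.8909; cost = 8.19%.
Revolver drawn: weight = 431/3949 = 0.1091; after-tax cost = 4.4% × (1 − 29%) = 3.1240%.
WACC = 0.8909 × 8.1900% + 0.1091 × 3.1240% = 7.6371%.
After the change:
Total capital V = 3711 + 238 = 3949.
Equity: weight = 3711/3949 = 0.9397; cost = 8.19%.
Revolver drawn: weight = 238/3949 = 0.0603; after-tax cost = 4.4% × (1 − 29%) = 3.1240%.
WACC = 0.9397 × 8.1900% + 0.0603 × 3.1240% = 7.8847%.
Change in WACC = 7.8847% − 7.6371% = 0.2476 pp.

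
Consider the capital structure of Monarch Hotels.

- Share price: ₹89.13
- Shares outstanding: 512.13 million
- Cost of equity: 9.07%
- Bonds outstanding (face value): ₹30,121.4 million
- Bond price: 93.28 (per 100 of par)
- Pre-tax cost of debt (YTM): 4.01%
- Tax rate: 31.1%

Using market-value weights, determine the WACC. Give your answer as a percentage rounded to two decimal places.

Market value of equity E = 89.13 × 512.13m = 45646.1469m. Market value of debt D = 30121.4m × 93.28/100 = 28097.24192m.
Total capital V = 45646.1469 + 28097.24192 = 73743.38882.
Equity: weight = 45646.1469/73743.38882 = 0.6190; cost = 9.07%.
Bonds outstanding: weight = 28097.24192/73743.38882 = 0.3810; after-tax cost = 4.01% × (1 − 31.1%) = 2.7629%.
WACC = 0.6190 × 9.0700% + 0.3810 × 2.7629% = 6.6669%.

6.67%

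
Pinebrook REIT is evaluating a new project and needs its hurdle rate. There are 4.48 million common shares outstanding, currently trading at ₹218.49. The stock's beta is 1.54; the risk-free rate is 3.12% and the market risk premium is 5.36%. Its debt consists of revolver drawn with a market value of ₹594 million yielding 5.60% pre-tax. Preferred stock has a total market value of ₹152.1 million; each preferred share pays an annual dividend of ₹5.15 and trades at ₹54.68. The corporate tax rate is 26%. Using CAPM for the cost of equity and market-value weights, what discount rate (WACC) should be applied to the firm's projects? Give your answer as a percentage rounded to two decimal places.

8.71%

Cost of equity via CAPM: Re = 3.12% + 1.54 × 5.36% = 11.3744%.
Cost of preferred: Rp = 5.15 / 54.68 = 9.4184%.
Market value of equity E = 218.49 × 4.48m = 978.8352m.
Total capital V = 978.8352 + 152.1 + 594 = 1724.9352.
Equity: weight = 978.8352/1724.9352 = 0.5675; cost = 11.3744%.
Preferred: weight = 152.1/1724.9352 = 0.0882; cost = 9.4184%.
Revolver drawn: weight = 594/1724.9352 = 0.3444; after-tax cost = 5.6% × (1 − 26%) = 4.1440%.
WACC = 0.5675 × 11.3744% + 0.0882 × 9.4184% + 0.3444 × 4.1440% = 8.7121%.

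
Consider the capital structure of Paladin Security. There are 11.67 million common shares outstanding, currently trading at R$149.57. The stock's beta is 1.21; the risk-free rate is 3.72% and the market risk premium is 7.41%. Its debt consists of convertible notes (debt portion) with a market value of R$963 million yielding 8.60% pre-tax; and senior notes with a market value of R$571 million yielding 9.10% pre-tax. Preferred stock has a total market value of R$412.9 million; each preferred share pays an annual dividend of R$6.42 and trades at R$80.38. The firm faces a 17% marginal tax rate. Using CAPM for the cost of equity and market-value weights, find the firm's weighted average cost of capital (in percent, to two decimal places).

Cost of equity via CAPM: Re = 3.72% + 1.21 × 7.41% = 12.6861%.
Cost of preferred: Rp = 6.42 / 80.38 = 7.9871%.
Market value of equity E = 149.57 × 11.67m = 1745.4819m.
Total capital V = 1745.4819 + 412.9 + 963 + 571 = 3692.3819.
Equity: weight = 1745.4819/3692.3819 = 0.4727; cost = 12.6861%.
Preferred: weight = 412.9/3692.3819 = 0.1118; cost = 7.9871%.
Convertible notes (debt portion): weight = 963/3692.3819 = 0.2608; after-tax cost = 8.6% × (1 − 17%) = 7.1380%.
Senior notes: weight = 571/3692.3819 = 0.1546; after-tax cost = 9.1% × (1 − 17%) = 7.5530%.
WACC = 0.4727 × 12.6861% + 0.1118 × 7.9871% + 0.2608 × 7.1380% + 0.1546 × 7.5530% = 9.9199%.

9.92%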